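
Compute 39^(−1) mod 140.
39^(−1) ≡ 79 (mod 140)

Apply the extended Euclidean algorithm to (140, 39), tracking rows (r, s, t) with s·140 + t·39 = r. Each division r_prev = q·r_cur + r_new produces the new row as (previous row) − q·(current row):
  row A: (140, 1, 0)   [1·140 + 0·39 = 140]
  row B: (39, 0, 1)   [0·140 + 1·39 = 39]
  140 = 3·39 + 23   → row C = row A − 3·row B = (23, 1, −3)   [check: 1·140 − 3·39 = 23]
  39 = 1·23 + 16   → row D = row B − 1·row C = (16, −1, 4)   [check: −1·140 + 4·39 = 16]
  23 = 1·16 + 7   → row E = row C − 1·row D = (7, 2, −7)   [check: 2·140 − 7·39 = 7]
  16 = 2·7 + 2   → row F = row D − 2·row E = (2, −5, 18)   [check: −5·140 + 18·39 = 2]
  7 = 3·2 + 1   → row G = row E − 3·row F = (1, 17, −61)   [check: 17·140 − 61·39 = 1]
  2 = 2·1 + 0   → remainder 0, stop. gcd = 1 (last nonzero row G).
The gcd is 1, so 39 is invertible mod 140. The last nonzero row gives 17·140 − 61·39 = 1, so t = −61. So 39^(−1) ≡ −61 ≡ 79 (mod 140). Verify: 39 · 79 = 3081 ≡ 1 (mod 140). ✓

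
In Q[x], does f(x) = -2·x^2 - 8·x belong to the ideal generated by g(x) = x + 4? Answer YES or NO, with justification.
YES

In Q[x] the ideal (g) consists of all multiples of g, so f ∈ (g) iff g | f, i.e. iff the remainder of f on division by g is 0. Divide f by g (g is monic, so eliminate the leading term of the running remainder at each step):
  leading term -2·x^2: subtract (-2·x)·g(x) = -2·x^2 - 8·x, leaving 0
The remainder is 0, so f(x) = g(x) · h(x) with h(x) = -2·x. Hence g | f, i.e. f ∈ (g).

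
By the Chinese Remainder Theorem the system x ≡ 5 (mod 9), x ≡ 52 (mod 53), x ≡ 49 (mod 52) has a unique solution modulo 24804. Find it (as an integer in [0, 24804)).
x ≡ 5405 (mod 24804); the representative in [0, 24804) is 5405

The moduli 9, 53, 52 are pairwise coprime, so by the CRT there is a unique solution mod 9·53·52 = 24804.
Solve by successive substitution. Start with x ≡ 5 (mod 9).
  Combine with x ≡ 52 (mod 53): write x = 5 + 9·t and require 5 + 9·t ≡ 52 (mod 53), i.e. 9·t ≡ 52 − 5 ≡ 47 (mod 53). Since 9^(−1) ≡ 6 (mod 53), t ≡ 6·47 ≡ 17 (mod 53). So x ≡ 5 + 9·17 = 158 (mod 477).
  Combine with x ≡ 49 (mod 52): write x = 158 + 477·t and require 158 + 477·t ≡ 49 (mod 52), i.e. 477·t ≡ 49 − 158 ≡ 47 (mod 52). Since 477^(−1) ≡ 29 (mod 52) (477 ≡ 9 (mod 52)), t ≡ 29·47 ≡ 11 (mod 52). So x ≡ 158 + 477·11 = 5405 (mod 24804).
Unique solution in [0, 24804): x = 5405.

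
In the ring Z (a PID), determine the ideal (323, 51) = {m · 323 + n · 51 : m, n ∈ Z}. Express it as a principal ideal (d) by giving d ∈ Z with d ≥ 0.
(323, 51) = (17); d = 17

In the PID Z, (a, b) is generated by gcd(a, b). Compute gcd(323, 51) with the extended Euclidean algorithm, tracking rows (r, s, t) with s·323 + t·51 = r:
  row A: (323, 1, 0)   [1·323 + 0·51 = 323]
  row B: (51, 0, 1)   [0·323 + 1·51 = 51]
  323 = 6·51 + 17   → row C = row A − 6·row B = (17, 1, −6)   [check: 1·323 − 6·51 = 17]
  51 = 3·17 + 0   → remainder 0, stop. gcd = 17 (last nonzero row C).
So gcd(323, 51) = 17, with Bézout identity 1·323 − 6·51 = 17. Containment (⊇): the Bézout identity exhibits 17 as an element of (323, 51), giving (17) ⊆ (323, 51). Containment (⊆): since 17 | 323 and 17 | 51 (323 = 17·19, 51 = 17·3), every Z-linear combination of 323 and 51 is divisible by 17, so (323, 51) ⊆ (17). Therefore (323, 51) = (17), d = 17.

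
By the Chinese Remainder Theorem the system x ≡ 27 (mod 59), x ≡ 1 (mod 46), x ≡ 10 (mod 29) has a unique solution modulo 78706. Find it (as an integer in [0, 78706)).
The moduli 59, 46, 29 are pairwise coprime, so by the CRT there is a unique solution mod 59·46·29 = 78706.
Solve by successive substitution. Start with x ≡ 27 (mod 59).
  Combine with x ≡ 1 (mod 46): write x = 27 + 59·t and require 27 + 59·t ≡ 1 (mod 46), i.e. 59·t ≡ 1 − 27 ≡ 20 (mod 46). Since 59^(−1) ≡ 39 (mod 46) (59 ≡ 13 (mod 46)), t ≡ 39·20 ≡ 44 (mod 46). So x ≡ 27 + 59·44 = 2623 (mod 2714).
  Combine with x ≡ 10 (mod 29): write x = 2623 + 2714·t and require 2623 + 2714·t ≡ 10 (mod 29), i.e. 2714·t ≡ 10 − 2623 ≡ 26 (mod 29). Since 2714^(−1) ≡ 12 (mod 29) (2714 ≡ 17 (mod 29)), t ≡ 12·26 ≡ 22 (mod 29). So x ≡ 2623 + 2714·22 = 62331 (mod 78706).
Unique solution in [0, 78706): x = 62331.

Final answer: x ≡ 62331 (mod 78706); the representative in [0, 78706) is 62331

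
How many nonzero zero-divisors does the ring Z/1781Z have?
Z/1781Z has 148 nonzero zero-divisors

In Z/1781Z each nonzero element is either a unit (gcd with 1781 is 1) or a zero-divisor (gcd > 1). The number of units is φ(1781): factorise 1781 = 13 · 137, so φ(1781) = (13 − 1) · (137 − 1) = 12 · 136 = 1632. The nonzero elements number 1781 − 1 = 1780. Hence the nonzero zero-divisors number 1780 − 1632 = 148.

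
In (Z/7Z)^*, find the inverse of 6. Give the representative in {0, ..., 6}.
6^(−1) ≡ 6 (mod 7)

Apply the extended Euclidean algorithm to (7, 6), tracking rows (r, s, t) with s·7 + t·6 = r. Each division r_prev = q·r_cur + r_new produces the new row as (previous row) − q·(current row):
  row A: (7, 1, 0)   [1·7 + 0·6 = 7]
  row B: (6, 0, 1)   [0·7 + 1·6 = 6]
  7 = 1·6 + 1   → row C = row A − 1·row B = (1, 1, −1)   [check: 1·7 − 1·6 = 1]
  6 = 6·1 + 0   → remainder 0, stop. gcd = 1 (last nonzero row C).
The gcd is 1, so 6 is invertible mod 7. The last nonzero row gives 1·7 − 1·6 = 1, so t = −1. So 6^(−1) ≡ −1 ≡ 6 (mod 7). Verify: 6 · 6 = 36 ≡ 1 (mod 7). ✓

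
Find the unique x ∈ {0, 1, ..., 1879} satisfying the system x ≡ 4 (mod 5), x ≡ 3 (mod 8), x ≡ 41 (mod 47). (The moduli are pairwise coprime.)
x ≡ 699 (mod 1880); the representative in [0, 1880) is 699

The moduli 5, 8, 47 are pairwise coprime, so by the CRT there is a unique solution mod 5·8·47 = 1880.
Solve by successive substitution. Start with x ≡ 4 (mod 5).
  Combine with x ≡ 3 (mod 8): write x = 4 + 5·t and require 4 + 5·t ≡ 3 (mod 8), i.e. 5·t ≡ 3 − 4 ≡ 7 (mod 8). Since 5^(−1) ≡ 5 (mod 8), t ≡ 5·7 ≡ 3 (mod 8). So x ≡ 4 + 5·3 = 19 (mod 40).
  Combine with x ≡ 41 (mod 47): write x = 19 + 40·t and require 19 + 40·t ≡ 41 (mod 47), i.e. 40·t ≡ 41 − 19 ≡ 22 (mod 47). Since 40^(−1) ≡ 20 (mod 47), t ≡ 20·22 ≡ 17 (mod 47). So x ≡ 19 + 40·17 = 699 (mod 1880).
Unique solution in [0, 1880): x = 699.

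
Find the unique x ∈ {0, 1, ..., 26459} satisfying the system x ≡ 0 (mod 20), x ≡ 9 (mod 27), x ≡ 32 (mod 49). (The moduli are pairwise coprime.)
The moduli 20, 27, 49 are pairwise coprime, so by the CRT there is a unique solution mod 20·27·49 = 26460.
Solve by successive substitution. Start with x ≡ 0 (mod 20).
  Combine with x ≡ 9 (mod 27): write x = 20·t and require 20·t ≡ 9 (mod 27). Since 20^(−1) ≡ 23 (mod 27), t ≡ 23·9 ≡ 18 (mod 27). So x ≡ 20·18 = 360 (mod 540).
  Combine with x ≡ 32 (mod 49): write x = 360 + 540·t and require 360 + 540·t ≡ 32 (mod 49), i.e. 540·t ≡ 32 − 360 ≡ 15 (mod 49). Since 540^(−1) ≡ 1 (mod 49) (540 ≡ 1 (mod 49)), t ≡ 1·15 ≡ 15 (mod 49). So x ≡ 360 + 540·15 = 8460 (mod 26460).
Unique solution in [0, 26460): x = 8460.

Final answer: x ≡ 8460 (mod 26460); the representative in [0, 26460) is 8460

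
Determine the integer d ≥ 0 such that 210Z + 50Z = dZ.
(210, 50) = (10); d = 10

In the PID Z, (a, b) is generated by gcd(a, b). Compute gcd(210, 50) with the extended Euclidean algorithm, tracking rows (r, s, t) with s·210 + t·50 = r:
  row A: (210, 1, 0)   [1·210 + 0·50 = 210]
  row B: (50, 0, 1)   [0·210 + 1·50 = 50]
  210 = 4·50 + 10   → row C = row A − 4·row B = (10, 1, −4)   [check: 1·210 − 4·50 = 10]
  50 = 5·10 + 0   → remainder 0, stop. gcd = 10 (last nonzero row C).
So gcd(210, 50) = 10, with Bézout identity 1·210 − 4·50 = 10. Containment (⊇): the Bézout identity exhibits 10 as an element of (210, 50), giving (10) ⊆ (210, 50). Containment (⊆): since 10 | 210 and 10 | 50 (210 = 10·21, 50 = 10·5), every Z-linear combination of 210 and 50 is divisible by 10, so (210, 50) ⊆ (10). Therefore (210, 50) = (10), d = 10.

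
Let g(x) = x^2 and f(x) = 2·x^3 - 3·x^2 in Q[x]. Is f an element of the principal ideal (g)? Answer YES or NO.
In Q[x] the ideal (g) consists of all multiples of g, so f ∈ (g) iff g | f, i.e. iff the remainder of f on division by g is 0. Divide f by g (g is monic, so eliminate the leading term of the running remainder at each step):
  leading term 2·x^3: subtract (2·x)·g(x) = 2·x^3, leaving -3·x^2
  leading term -3·x^2: subtract (-3)·g(x) = -3·x^2, leaving 0
The remainder is 0, so f(x) = g(x) · h(x) with h(x) = 2·x - 3. Hence g | f, i.e. f ∈ (g).

Final answer: YES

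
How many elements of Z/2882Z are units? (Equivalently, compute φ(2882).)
Z/2882Z has φ(2882) = 1300 units

An element a ∈ Z/2882Z is a unit iff gcd(a, 2882) = 1, so the number of units is φ(2882). φ is multiplicative, with φ(p^e) = p^e − p^(e−1). Factorise 2882 = 2 · 11 · 131. Then
  φ(2882) = (2 − 1) · (11 − 1) · (131 − 1) = 1 · 10 · 130 = 1300.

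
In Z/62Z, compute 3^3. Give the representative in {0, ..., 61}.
Use repeated squaring. Binary(3) = 11. Walk through the bits of the exponent 3 left-to-right: at each bit after the leading one, square the running value, then multiply by 3 if the bit is 1 (always reducing mod 62):
  bit 1 = 1 (leading): start with 3.
  bit 2 = 1: square 3^2 = 9; bit is 1, so multiply 9·3 = 27 (mod 62).
Final value: 3^3 ≡ 27 (mod 62).

Final answer: 27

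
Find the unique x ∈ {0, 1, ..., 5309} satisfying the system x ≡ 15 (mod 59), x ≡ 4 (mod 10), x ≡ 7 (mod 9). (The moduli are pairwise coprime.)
x ≡ 664 (mod 5310); the representative in [0, 5310) is 664

The moduli 59, 10, 9 are pairwise coprime, so by the CRT there is a unique solution mod 59·10·9 = 5310.
Solve by successive substitution. Start with x ≡ 15 (mod 59).
  Combine with x ≡ 4 (mod 10): write x = 15 + 59·t and require 15 + 59·t ≡ 4 (mod 10), i.e. 59·t ≡ 4 − 15 ≡ 9 (mod 10). Since 59^(−1) ≡ 9 (mod 10) (59 ≡ 9 (mod 10)), t ≡ 9·9 ≡ 1 (mod 10). So x ≡ 15 + 59·1 = 74 (mod 590).
  Combine with x ≡ 7 (mod 9): write x = 74 + 590·t and require 74 + 590·t ≡ 7 (mod 9), i.e. 590·t ≡ 7 − 74 ≡ 5 (mod 9). Since 590^(−1) ≡ 2 (mod 9) (590 ≡ 5 (mod 9)), t ≡ 2·5 ≡ 1 (mod 9). So x ≡ 74 + 590·1 = 664 (mod 5310).
Unique solution in [0, 5310): x = 664.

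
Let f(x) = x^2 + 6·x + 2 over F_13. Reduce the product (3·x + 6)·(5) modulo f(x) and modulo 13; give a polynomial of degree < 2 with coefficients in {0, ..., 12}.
Multiply as integer polynomials: a · b = 15·x + 30. Reducing coefficients mod 13: a · b ≡ 2·x + 4. This already has degree < 2, so no reduction by f is needed. Hence a · b ≡ 2·x + 4 in F_13[x]/(f).

Final answer: a · b ≡ 2·x + 4 (mod f(x))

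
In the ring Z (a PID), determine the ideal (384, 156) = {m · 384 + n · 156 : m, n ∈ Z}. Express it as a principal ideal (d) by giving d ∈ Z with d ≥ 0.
(384, 156) = (12); d = 12

In the PID Z, (a, b) is generated by gcd(a, b). Compute gcd(384, 156) with the extended Euclidean algorithm, tracking rows (r, s, t) with s·384 + t·156 = r:
  row A: (384, 1, 0)   [1·384 + 0·156 = 384]
  row B: (156, 0, 1)   [0·384 + 1·156 = 156]
  384 = 2·156 + 72   → row C = row A − 2·row B = (72, 1, −2)   [check: 1·384 − 2·156 = 72]
  156 = 2·72 + 12   → row D = row B − 2·row C = (12, −2, 5)   [check: −2·384 + 5·156 = 12]
  72 = 6·12 + 0   → remainder 0, stop. gcd = 12 (last nonzero row D).
So gcd(384, 156) = 12, with Bézout identity −2·384 + 5·156 = 12. Containment (⊇): the Bézout identity exhibits 12 as an element of (384, 156), giving (12) ⊆ (384, 156). Containment (⊆): since 12 | 384 and 12 | 156 (384 = 12·32, 156 = 12·13), every Z-linear combination of 384 and 156 is divisible by 12, so (384, 156) ⊆ (12). Therefore (384, 156) = (12), d = 12.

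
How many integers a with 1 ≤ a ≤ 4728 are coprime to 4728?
1568

The number of a ∈ {1, ..., 4728} with gcd(a, 4728) = 1 is by definition Euler's totient φ(4728). φ is multiplicative, with φ(p^e) = p^e − p^(e−1). Factorise 4728 = 2^3 · 3 · 197. Then
  φ(4728) = (2^3 − 2^2) · (3 − 1) · (197 − 1) = 4 · 2 · 196 = 1568.
So there are 1568 such integers.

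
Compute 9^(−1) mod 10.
Apply the extended Euclidean algorithm to (10, 9), tracking rows (r, s, t) with s·10 + t·9 = r. Each division r_prev = q·r_cur + r_new produces the new row as (previous row) − q·(current row):
  row A: (10, 1, 0)   [1·10 + 0·9 = 10]
  row B: (9, 0, 1)   [0·10 + 1·9 = 9]
  10 = 1·9 + 1   → row C = row A − 1·row B = (1, 1, −1)   [check: 1·10 − 1·9 = 1]
  9 = 9·1 + 0   → remainder 0, stop. gcd = 1 (last nonzero row C).
The gcd is 1, so 9 is invertible mod 10. The last nonzero row gives 1·10 − 1·9 = 1, so t = −1. So 9^(−1) ≡ −1 ≡ 9 (mod 10). Verify: 9 · 9 = 81 ≡ 1 (mod 10). ✓

Final answer: 9^(−1) ≡ 9 (mod 10)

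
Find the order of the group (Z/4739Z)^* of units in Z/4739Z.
|(Z/4739Z)^*| = 4056

(Z/4739Z)^* consists of the classes a with gcd(a, 4739) = 1, so its order is φ(4739). φ is multiplicative, with φ(p^e) = p^e − p^(e−1). Factorise 4739 = 7 · 677. Then
  φ(4739) = (7 − 1) · (677 − 1) = 6 · 676 = 4056.
Thus |(Z/4739Z)^*| = 4056.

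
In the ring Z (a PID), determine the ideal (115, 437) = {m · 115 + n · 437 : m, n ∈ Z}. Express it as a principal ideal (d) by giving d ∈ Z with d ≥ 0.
(115, 437) = (23); d = 23

In the PID Z, (a, b) is generated by gcd(a, b). Compute gcd(437, 115) with the extended Euclidean algorithm, tracking rows (r, s, t) with s·437 + t·115 = r:
  row A: (437, 1, 0)   [1·437 + 0·115 = 437]
  row B: (115, 0, 1)   [0·437 + 1·115 = 115]
  437 = 3·115 + 92   → row C = row A − 3·row B = (92, 1, −3)   [check: 1·437 − 3·115 = 92]
  115 = 1·92 + 23   → row D = row B − 1·row C = (23, −1, 4)   [check: −1·437 + 4·115 = 23]
  92 = 4·23 + 0   → remainder 0, stop. gcd = 23 (last nonzero row D).
So gcd(115, 437) = 23, with Bézout identity −1·437 + 4·115 = 23. Containment (⊇): the Bézout identity exhibits 23 as an element of (115, 437), giving (23) ⊆ (115, 437). Containment (⊆): since 23 | 115 and 23 | 437 (115 = 23·5, 437 = 23·19), every Z-linear combination of 115 and 437 is divisible by 23, so (115, 437) ⊆ (23). Therefore (115, 437) = (23), d = 23.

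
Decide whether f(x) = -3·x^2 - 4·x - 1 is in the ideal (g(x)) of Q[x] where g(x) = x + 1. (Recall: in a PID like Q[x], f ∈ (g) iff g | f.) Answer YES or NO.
YES

In Q[x] the ideal (g) consists of all multiples of g, so f ∈ (g) iff g | f, i.e. iff the remainder of f on division by g is 0. Divide f by g (g is monic, so eliminate the leading term of the running remainder at each step):
  leading term -3·x^2: subtract (-3·x)·g(x) = -3·x^2 - 3·x, leaving -x - 1
  leading term -x: subtract (-1)·g(x) = -x - 1, leaving 0
The remainder is 0, so f(x) = g(x) · h(x) with h(x) = -3·x - 1. Hence g | f, i.e. f ∈ (g).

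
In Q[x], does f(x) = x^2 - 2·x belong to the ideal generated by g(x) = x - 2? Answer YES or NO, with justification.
YES

In Q[x] the ideal (g) consists of all multiples of g, so f ∈ (g) iff g | f, i.e. iff the remainder of f on division by g is 0. Divide f by g (g is monic, so eliminate the leading term of the running remainder at each step):
  leading term x^2: subtract (x)·g(x) = x^2 - 2·x, leaving 0
The remainder is 0, so f(x) = g(x) · h(x) with h(x) = x. Hence g | f, i.e. f ∈ (g).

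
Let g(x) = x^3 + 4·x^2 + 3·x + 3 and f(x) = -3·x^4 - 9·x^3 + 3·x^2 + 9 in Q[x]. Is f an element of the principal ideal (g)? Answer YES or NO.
YES

In Q[x] the ideal (g) consists of all multiples of g, so f ∈ (g) iff g | f, i.e. iff the remainder of f on division by g is 0. Divide f by g (g is monic, so eliminate the leading term of the running remainder at each step):
  leading term -3·x^4: subtract (-3·x)·g(x) = -3·x^4 - 12·x^3 - 9·x^2 - 9·x, leaving 3·x^3 + 12·x^2 + 9·x + 9
  leading term 3·x^3: subtract (3)·g(x) = 3·x^3 + 12·x^2 + 9·x + 9, leaving 0
The remainder is 0, so f(x) = g(x) · h(x) with h(x) = 3 - 3·x. Hence g | f, i.e. f ∈ (g).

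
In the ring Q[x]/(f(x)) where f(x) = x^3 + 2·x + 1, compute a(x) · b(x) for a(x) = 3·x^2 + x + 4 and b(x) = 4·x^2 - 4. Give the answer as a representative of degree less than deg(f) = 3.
a · b ≡ -20·x^2 - 24·x - 20 (mod f(x))

First multiply in Q[x] without reducing: a · b = 12·x^4 + 4·x^3 + 4·x^2 - 4·x - 16. Now divide by f(x) = x^3 + 2·x + 1, eliminating the leading term at each step:
  leading term 12·x^4: subtract (12·x)·f(x) = 12·x^4 + 24·x^2 + 12·x, leaving 4·x^3 - 20·x^2 - 16·x - 16
  leading term 4·x^3: subtract (4)·f(x) = 4·x^3 + 8·x + 4, leaving -20·x^2 - 24·x - 20
The degree is now < 3, so this is the remainder. Hence a · b ≡ -20·x^2 - 24·x - 20 in Q[x]/(f).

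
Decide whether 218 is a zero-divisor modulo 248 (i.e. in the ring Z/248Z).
gcd(218, 248) = 2 > 1, so 218 is not a unit in Z/248Z. In Z/nZ every nonzero non-unit is a zero-divisor: explicitly, take b = 248/gcd = 124 ≠ 0 (mod 248); then 218·124 = 27032 = 109·248, i.e. 218·124 ≡ 0 (mod 248). So 218 is a zero-divisor.

Final answer: YES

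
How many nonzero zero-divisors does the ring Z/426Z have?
In Z/426Z each nonzero element is either a unit (gcd with 426 is 1) or a zero-divisor (gcd > 1). The number of units is φ(426): factorise 426 = 2 · 3 · 71, so φ(426) = (2 − 1) · (3 − 1) · (71 − 1) = 1 · 2 · 70 = 140. The nonzero elements number 426 − 1 = 425. Hence the nonzero zero-divisors number 425 − 140 = 285.

Final answer: Z/426Z has 285 nonzero zero-divisors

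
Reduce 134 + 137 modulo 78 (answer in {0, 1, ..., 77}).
37

Reduce the summands first: 134 ≡ 56, 137 ≡ 59 (mod 78), so 134 + 137 ≡ 56 + 59 (mod 78). 56 + 59 = 115; 115 = 1·78 + 37, so (134 + 137) mod 78 = 37.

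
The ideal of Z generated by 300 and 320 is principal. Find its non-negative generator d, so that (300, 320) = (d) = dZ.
(300, 320) = (20); d = 20

In the PID Z, (a, b) is generated by gcd(a, b). Compute gcd(320, 300) with the extended Euclidean algorithm, tracking rows (r, s, t) with s·320 + t·300 = r:
  row A: (320, 1, 0)   [1·320 + 0·300 = 320]
  row B: (300, 0, 1)   [0·320 + 1·300 = 300]
  320 = 1·300 + 20   → row C = row A − 1·row B = (20, 1, −1)   [check: 1·320 − 1·300 = 20]
  300 = 15·20 + 0   → remainder 0, stop. gcd = 20 (last nonzero row C).
So gcd(300, 320) = 20, with Bézout identity 1·320 − 1·300 = 20. Containment (⊇): the Bézout identity exhibits 20 as an element of (300, 320), giving (20) ⊆ (300, 320). Containment (⊆): since 20 | 300 and 20 | 320 (300 = 20·15, 320 = 20·16), every Z-linear combination of 300 and 320 is divisible by 20, so (300, 320) ⊆ (20). Therefore (300, 320) = (20), d = 20.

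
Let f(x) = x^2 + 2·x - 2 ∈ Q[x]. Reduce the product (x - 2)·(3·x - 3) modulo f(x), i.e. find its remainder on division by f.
a · b ≡ 12 - 15·x (mod f(x))

First multiply in Q[x] without reducing: a · b = 3·x^2 - 9·x + 6. Now divide by f(x) = x^2 + 2·x - 2, eliminating the leading term at each step:
  leading term 3·x^2: subtract (3)·f(x) = 3·x^2 + 6·x - 6, leaving 12 - 15·x
The degree is now < 2, so this is the remainder. Hence a · b ≡ 12 - 15·x in Q[x]/(f).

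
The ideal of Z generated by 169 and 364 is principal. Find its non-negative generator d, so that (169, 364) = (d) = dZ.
In the PID Z, (a, b) is generated by gcd(a, b). Compute gcd(364, 169) with the extended Euclidean algorithm, tracking rows (r, s, t) with s·364 + t·169 = r:
  row A: (364, 1, 0)   [1·364 + 0·169 = 364]
  row B: (169, 0, 1)   [0·364 + 1·169 = 169]
  364 = 2·169 + 26   → row C = row A − 2·row B = (26, 1, −2)   [check: 1·364 − 2·169 = 26]
  169 = 6·26 + 13   → row D = row B − 6·row C = (13, −6, 13)   [check: −6·364 + 13·169 = 13]
  26 = 2·13 + 0   → remainder 0, stop. gcd = 13 (last nonzero row D).
So gcd(169, 364) = 13, with Bézout identity −6·364 + 13·169 = 13. Containment (⊇): the Bézout identity exhibits 13 as an element of (169, 364), giving (13) ⊆ (169, 364). Containment (⊆): since 13 | 169 and 13 | 364 (169 = 13·13, 364 = 13·28), every Z-linear combination of 169 and 364 is divisible by 13, so (169, 364) ⊆ (13). Therefore (169, 364) = (13), d = 13.

Final answer: (169, 364) = (13); d = 13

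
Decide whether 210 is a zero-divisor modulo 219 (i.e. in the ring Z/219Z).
YES

gcd(210, 219) = 3 > 1, so 210 is not a unit in Z/219Z. In Z/nZ every nonzero non-unit is a zero-divisor: explicitly, take b = 219/gcd = 73 ≠ 0 (mod 219); then 210·73 = 15330 = 70·219, i.e. 210·73 ≡ 0 (mod 219). So 210 is a zero-divisor.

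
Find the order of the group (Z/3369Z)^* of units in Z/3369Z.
(Z/3369Z)^* consists of the classes a with gcd(a, 3369) = 1, so its order is φ(3369). φ is multiplicative, with φ(p^e) = p^e − p^(e−1). Factorise 3369 = 3 · 1123. Then
  φ(3369) = (3 − 1) · (1123 − 1) = 2 · 1122 = 2244.
Thus |(Z/3369Z)^*| = 2244.

Final answer: |(Z/3369Z)^*| = 2244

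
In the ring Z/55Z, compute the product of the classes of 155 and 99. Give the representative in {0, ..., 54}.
0

Reduce the factors first: 155 ≡ 45, 99 ≡ 44 (mod 55), so 155 · 99 ≡ 45 · 44 (mod 55). 45 · 44 = 1980. Dividing by 55: 1980 = 36·55 + 0. So (155 · 99) mod 55 = 0.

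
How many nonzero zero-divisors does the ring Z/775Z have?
In Z/775Z each nonzero element is either a unit (gcd with 775 is 1) or a zero-divisor (gcd > 1). The number of units is φ(775): factorise 775 = 5^2 · 31, so φ(775) = (5^2 − 5^1) · (31 − 1) = 20 · 30 = 600. The nonzero elements number 775 − 1 = 774. Hence the nonzero zero-divisors number 774 − 600 = 174.

Final answer: Z/775Z has 174 nonzero zero-divisors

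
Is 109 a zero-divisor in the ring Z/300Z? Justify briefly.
gcd(109, 300) = 1, so 109 is a unit in Z/300Z (it has a multiplicative inverse). A unit cannot be a zero-divisor: if 109·b ≡ 0 then multiplying both sides by 109^(−1) gives b ≡ 0. So 109 is not a zero-divisor.

Final answer: NO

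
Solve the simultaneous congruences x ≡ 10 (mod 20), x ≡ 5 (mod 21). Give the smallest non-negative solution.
The moduli 20, 21 are pairwise coprime, so by the CRT there is a unique solution mod 20·21 = 420.
Solve by successive substitution. Start with x ≡ 10 (mod 20).
  Combine with x ≡ 5 (mod 21): write x = 10 + 20·t and require 10 + 20·t ≡ 5 (mod 21), i.e. 20·t ≡ 5 − 10 ≡ 16 (mod 21). Since 20^(−1) ≡ 20 (mod 21), t ≡ 20·16 ≡ 5 (mod 21). So x ≡ 10 + 20·5 = 110 (mod 420).
Unique solution in [0, 420): x = 110.

Final answer: x ≡ 110 (mod 420); the representative in [0, 420) is 110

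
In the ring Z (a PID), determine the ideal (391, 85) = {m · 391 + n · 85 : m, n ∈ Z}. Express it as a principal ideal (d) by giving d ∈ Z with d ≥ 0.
In the PID Z, (a, b) is generated by gcd(a, b). Compute gcd(391, 85) with the extended Euclidean algorithm, tracking rows (r, s, t) with s·391 + t·85 = r:
  row A: (391, 1, 0)   [1·391 + 0·85 = 391]
  row B: (85, 0, 1)   [0·391 + 1·85 = 85]
  391 = 4·85 + 51   → row C = row A − 4·row B = (51, 1, −4)   [check: 1·391 − 4·85 = 51]
  85 = 1·51 + 34   → row D = row B − 1·row C = (34, −1, 5)   [check: −1·391 + 5·85 = 34]
  51 = 1·34 + 17   → row E = row C − 1·row D = (17, 2, −9)   [check: 2·391 − 9·85 = 17]
  34 = 2·17 + 0   → remainder 0, stop. gcd = 17 (last nonzero row E).
So gcd(391, 85) = 17, with Bézout identity 2·391 − 9·85 = 17. Containment (⊇): the Bézout identity exhibits 17 as an element of (391, 85), giving (17) ⊆ (391, 85). Containment (⊆): since 17 | 391 and 17 | 85 (391 = 17·23, 85 = 17·5), every Z-linear combination of 391 and 85 is divisible by 17, so (391, 85) ⊆ (17). Therefore (391, 85) = (17), d = 17.

Final answer: (391, 85) = (17); d = 17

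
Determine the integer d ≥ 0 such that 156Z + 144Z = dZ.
(156, 144) = (12); d = 12

In the PID Z, (a, b) is generated by gcd(a, b). Compute gcd(156, 144) with the extended Euclidean algorithm, tracking rows (r, s, t) with s·156 + t·144 = r:
  row A: (156, 1, 0)   [1·156 + 0·144 = 156]
  row B: (144, 0, 1)   [0·156 + 1·144 = 144]
  156 = 1·144 + 12   → row C = row A − 1·row B = (12, 1, −1)   [check: 1·156 − 1·144 = 12]
  144 = 12·12 + 0   → remainder 0, stop. gcd = 12 (last nonzero row C).
So gcd(156, 144) = 12, with Bézout identity 1·156 − 1·144 = 12. Containment (⊇): the Bézout identity exhibits 12 as an element of (156, 144), giving (12) ⊆ (156, 144). Containment (⊆): since 12 | 156 and 12 | 144 (156 = 12·13, 144 = 12·12), every Z-linear combination of 156 and 144 is divisible by 12, so (156, 144) ⊆ (12). Therefore (156, 144) = (12), d = 12.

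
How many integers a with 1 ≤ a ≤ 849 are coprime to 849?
The number of a ∈ {1, ..., 849} with gcd(a, 849) = 1 is by definition Euler's totient φ(849). φ is multiplicative, with φ(p^e) = p^e − p^(e−1). Factorise 849 = 3 · 283. Then
  φ(849) = (3 − 1) · (283 − 1) = 2 · 282 = 564.
So there are 564 such integers.

Final answer: 564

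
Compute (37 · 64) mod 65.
28

Both factors are already reduced mod 65. 37 · 64 = 2368. Dividing by 65: 2368 = 36·65 + 28. So (37 · 64) mod 65 = 28.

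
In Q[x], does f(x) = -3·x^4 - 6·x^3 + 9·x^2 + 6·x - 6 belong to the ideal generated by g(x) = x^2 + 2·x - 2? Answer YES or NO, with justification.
YES

In Q[x] the ideal (g) consists of all multiples of g, so f ∈ (g) iff g | f, i.e. iff the remainder of f on division by g is 0. Divide f by g (g is monic, so eliminate the leading term of the running remainder at each step):
  leading term -3·x^4: subtract (-3·x^2)·g(x) = -3·x^4 - 6·x^3 + 6·x^2, leaving 3·x^2 + 6·x - 6
  leading term 3·x^2: subtract (3)·g(x) = 3·x^2 + 6·x - 6, leaving 0
The remainder is 0, so f(x) = g(x) · h(x) with h(x) = 3 - 3·x^2. Hence g | f, i.e. f ∈ (g).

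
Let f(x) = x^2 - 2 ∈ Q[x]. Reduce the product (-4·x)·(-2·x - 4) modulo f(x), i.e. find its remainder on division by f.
a · b ≡ 16·x + 16 (mod f(x))

First multiply in Q[x] without reducing: a · b = 8·x^2 + 16·x. Now divide by f(x) = x^2 - 2, eliminating the leading term at each step:
  leading term 8·x^2: subtract (8)·f(x) = 8·x^2 - 16, leaving 16·x + 16
The degree is now < 2, so this is the remainder. Hence a · b ≡ 16·x + 16 in Q[x]/(f).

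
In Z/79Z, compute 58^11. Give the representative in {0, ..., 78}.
Use repeated squaring. Binary(11) = 1011. Walk through the bits of the exponent 11 left-to-right: at each bit after the leading one, square the running value, then multiply by 58 if the bit is 1 (always reducing mod 79):
  bit 1 = 1 (leading): start with 58.
  bit 2 = 0: square 58^2 = 3364 ≡ 46 (mod 79).
  bit 3 = 1: square 46^2 = 2116 ≡ 62; bit is 1, so multiply 62·58 = 3596 ≡ 41 (mod 79).
  bit 4 = 1: square 41^2 = 1681 ≡ 22; bit is 1, so multiply 22·58 = 1276 ≡ 12 (mod 79).
Final value: 58^11 ≡ 12 (mod 79).

Final answer: 12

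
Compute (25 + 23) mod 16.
0

Reduce the summands first: 25 ≡ 9, 23 ≡ 7 (mod 16), so 25 + 23 ≡ 9 + 7 (mod 16). 9 + 7 = 16; 16 = 1·16 + 0, so (25 + 23) mod 16 = 0.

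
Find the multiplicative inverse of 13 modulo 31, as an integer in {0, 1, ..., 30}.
13^(−1) ≡ 12 (mod 31)

Apply the extended Euclidean algorithm to (31, 13), tracking rows (r, s, t) with s·31 + t·13 = r. Each division r_prev = q·r_cur + r_new produces the new row as (previous row) − q·(current row):
  row A: (31, 1, 0)   [1·31 + 0·13 = 31]
  row B: (13, 0, 1)   [0·31 + 1·13 = 13]
  31 = 2·13 + 5   → row C = row A − 2·row B = (5, 1, −2)   [check: 1·31 − 2·13 = 5]
  13 = 2·5 + 3   → row D = row B − 2·row C = (3, −2, 5)   [check: −2·31 + 5·13 = 3]
  5 = 1·3 + 2   → row E = row C − 1·row D = (2, 3, −7)   [check: 3·31 − 7·13 = 2]
  3 = 1·2 + 1   → row F = row D − 1·row E = (1, −5, 12)   [check: −5·31 + 12·13 = 1]
  2 = 2·1 + 0   → remainder 0, stop. gcd = 1 (last nonzero row F).
The gcd is 1, so 13 is invertible mod 31. The last nonzero row gives −5·31 + 12·13 = 1, so t = 12. So 13^(−1) ≡ 12 (mod 31). Verify: 13 · 12 = 156 ≡ 1 (mod 31). ✓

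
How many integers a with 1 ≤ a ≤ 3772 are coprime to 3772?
1760

The number of a ∈ {1, ..., 3772} with gcd(a, 3772) = 1 is by definition Euler's totient φ(3772). φ is multiplicative, with φ(p^e) = p^e − p^(e−1). Factorise 3772 = 2^2 · 23 · 41. Then
  φ(3772) = (2^2 − 2^1) · (23 − 1) · (41 − 1) = 2 · 22 · 40 = 1760.
So there are 1760 such integers.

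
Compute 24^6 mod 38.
Use repeated squaring. Binary(6) = 110. Walk through the bits of the exponent 6 left-to-right: at each bit after the leading one, square the running value, then multiply by 24 if the bit is 1 (always reducing mod 38):
  bit 1 = 1 (leading): start with 24.
  bit 2 = 1: square 24^2 = 576 ≡ 6; bit is 1, so multiply 6·24 = 144 ≡ 30 (mod 38).
  bit 3 = 0: square 30^2 = 900 ≡ 26 (mod 38).
Final value: 24^6 ≡ 26 (mod 38).

Final answer: 26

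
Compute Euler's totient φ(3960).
φ is multiplicative, with φ(p^e) = p^e − p^(e−1). Factorise 3960 = 2^3 · 3^2 · 5 · 11. Then
  φ(3960) = (2^3 − 2^2) · (3^2 − 3^1) · (5 − 1) · (11 − 1) = 4 · 6 · 4 · 10 = 960.

Final answer: φ(3960) = 960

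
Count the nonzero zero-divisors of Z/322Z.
Z/322Z has 189 nonzero zero-divisors

In Z/322Z each nonzero element is either a unit (gcd with 322 is 1) or a zero-divisor (gcd > 1). The number of units is φ(322): factorise 322 = 2 · 7 · 23, so φ(322) = (2 − 1) · (7 − 1) · (23 − 1) = 1 · 6 · 22 = 132. The nonzero elements number 322 − 1 = 321. Hence the nonzero zero-divisors number 321 − 132 = 189.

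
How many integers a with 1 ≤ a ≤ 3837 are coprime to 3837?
The number of a ∈ {1, ..., 3837} with gcd(a, 3837) = 1 is by definition Euler's totient φ(3837). φ is multiplicative, with φ(p^e) = p^e − p^(e−1). Factorise 3837 = 3 · 1279. Then
  φ(3837) = (3 − 1) · (1279 − 1) = 2 · 1278 = 2556.
So there are 2556 such integers.

Final answer: 2556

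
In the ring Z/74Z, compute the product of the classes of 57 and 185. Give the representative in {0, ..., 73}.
37

Reduce the factors first: 185 ≡ 37 (mod 74), so 57 · 185 ≡ 57 · 37 (mod 74). 57 · 37 = 2109. Dividing by 74: 2109 = 28·74 + 37. So (57 · 185) mod 74 = 37.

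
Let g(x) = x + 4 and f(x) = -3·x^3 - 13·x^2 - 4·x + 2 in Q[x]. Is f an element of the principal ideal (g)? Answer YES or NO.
NO

In Q[x] the ideal (g) consists of all multiples of g, so f ∈ (g) iff g | f, i.e. iff the remainder of f on division by g is 0. Divide f by g (g is monic, so eliminate the leading term of the running remainder at each step):
  leading term -3·x^3: subtract (-3·x^2)·g(x) = -3·x^3 - 12·x^2, leaving -x^2 - 4·x + 2
  leading term -x^2: subtract (-x)·g(x) = -x^2 - 4·x, leaving 2
The remainder r(x) = 2 ≠ 0 (and deg r < deg g), so g ∤ f, i.e. f ∉ (g).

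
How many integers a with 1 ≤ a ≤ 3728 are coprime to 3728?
1856

The number of a ∈ {1, ..., 3728} with gcd(a, 3728) = 1 is by definition Euler's totient φ(3728). φ is multiplicative, with φ(p^e) = p^e − p^(e−1). Factorise 3728 = 2^4 · 233. Then
  φ(3728) = (2^4 − 2^3) · (233 − 1) = 8 · 232 = 1856.
So there are 1856 such integers.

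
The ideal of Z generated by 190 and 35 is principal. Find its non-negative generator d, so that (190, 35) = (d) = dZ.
In the PID Z, (a, b) is generated by gcd(a, b). Compute gcd(190, 35) with the extended Euclidean algorithm, tracking rows (r, s, t) with s·190 + t·35 = r:
  row A: (190, 1, 0)   [1·190 + 0·35 = 190]
  row B: (35, 0, 1)   [0·190 + 1·35 = 35]
  190 = 5·35 + 15   → row C = row A − 5·row B = (15, 1, −5)   [check: 1·190 − 5·35 = 15]
  35 = 2·15 + 5   → row D = row B − 2·row C = (5, −2, 11)   [check: −2·190 + 11·35 = 5]
  15 = 3·5 + 0   → remainder 0, stop. gcd = 5 (last nonzero row D).
So gcd(190, 35) = 5, with Bézout identity −2·190 + 11·35 = 5. Containment (⊇): the Bézout identity exhibits 5 as an element of (190, 35), giving (5) ⊆ (190, 35). Containment (⊆): since 5 | 190 and 5 | 35 (190 = 5·38, 35 = 5·7), every Z-linear combination of 190 and 35 is divisible by 5, so (190, 35) ⊆ (5). Therefore (190, 35) = (5), d = 5.

Final answer: (190, 35) = (5); d = 5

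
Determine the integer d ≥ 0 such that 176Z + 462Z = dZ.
In the PID Z, (a, b) is generated by gcd(a, b). Compute gcd(462, 176) with the extended Euclidean algorithm, tracking rows (r, s, t) with s·462 + t·176 = r:
  row A: (462, 1, 0)   [1·462 + 0·176 = 462]
  row B: (176, 0, 1)   [0·462 + 1·176 = 176]
  462 = 2·176 + 110   → row C = row A − 2·row B = (110, 1, −2)   [check: 1·462 − 2·176 = 110]
  176 = 1·110 + 66   → row D = row B − 1·row C = (66, −1, 3)   [check: −1·462 + 3·176 = 66]
  110 = 1·66 + 44   → row E = row C − 1·row D = (44, 2, −5)   [check: 2·462 − 5·176 = 44]
  66 = 1·44 + 22   → row F = row D − 1·row E = (22, −3, 8)   [check: −3·462 + 8·176 = 22]
  44 = 2·22 + 0   → remainder 0, stop. gcd = 22 (last nonzero row F).
So gcd(176, 462) = 22, with Bézout identity −3·462 + 8·176 = 22. Containment (⊇): the Bézout identity exhibits 22 as an element of (176, 462), giving (22) ⊆ (176, 462). Containment (⊆): since 22 | 176 and 22 | 462 (176 = 22·8, 462 = 22·21), every Z-linear combination of 176 and 462 is divisible by 22, so (176, 462) ⊆ (22). Therefore (176, 462) = (22), d = 22.

Final answer: (176, 462) = (22); d = 22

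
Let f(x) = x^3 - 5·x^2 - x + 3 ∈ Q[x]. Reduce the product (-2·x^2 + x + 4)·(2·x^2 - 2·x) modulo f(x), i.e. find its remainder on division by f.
First multiply in Q[x] without reducing: a · b = -4·x^4 + 6·x^3 + 6·x^2 - 8·x. Now divide by f(x) = x^3 - 5·x^2 - x + 3, eliminating the leading term at each step:
  leading term -4·x^4: subtract (-4·x)·f(x) = -4·x^4 + 20·x^3 + 4·x^2 - 12·x, leaving -14·x^3 + 2·x^2 + 4·x
  leading term -14·x^3: subtract (-14)·f(x) = -14·x^3 + 70·x^2 + 14·x - 42, leaving -68·x^2 - 10·x + 42
The degree is now < 3, so this is the remainder. Hence a · b ≡ -68·x^2 - 10·x + 42 in Q[x]/(f).

Final answer: a · b ≡ -68·x^2 - 10·x + 42 (mod f(x))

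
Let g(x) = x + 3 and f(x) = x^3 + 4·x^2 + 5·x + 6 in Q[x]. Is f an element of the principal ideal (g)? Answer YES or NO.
In Q[x] the ideal (g) consists of all multiples of g, so f ∈ (g) iff g | f, i.e. iff the remainder of f on division by g is 0. Divide f by g (g is monic, so eliminate the leading term of the running remainder at each step):
  leading term x^3: subtract (x^2)·g(x) = x^3 + 3·x^2, leaving x^2 + 5·x + 6
  leading term x^2: subtract (x)·g(x) = x^2 + 3·x, leaving 2·x + 6
  leading term 2·x: subtract (2)·g(x) = 2·x + 6, leaving 0
The remainder is 0, so f(x) = g(x) · h(x) with h(x) = x^2 + x + 2. Hence g | f, i.e. f ∈ (g).

Final answer: YES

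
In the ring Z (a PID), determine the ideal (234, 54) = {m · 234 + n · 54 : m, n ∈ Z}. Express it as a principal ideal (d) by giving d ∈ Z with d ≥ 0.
(234, 54) = (18); d = 18

In the PID Z, (a, b) is generated by gcd(a, b). Compute gcd(234, 54) with the extended Euclidean algorithm, tracking rows (r, s, t) with s·234 + t·54 = r:
  row A: (234, 1, 0)   [1·234 + 0·54 = 234]
  row B: (54, 0, 1)   [0·234 + 1·54 = 54]
  234 = 4·54 + 18   → row C = row A − 4·row B = (18, 1, −4)   [check: 1·234 − 4·54 = 18]
  54 = 3·18 + 0   → remainder 0, stop. gcd = 18 (last nonzero row C).
So gcd(234, 54) = 18, with Bézout identity 1·234 − 4·54 = 18. Containment (⊇): the Bézout identity exhibits 18 as an element of (234, 54), giving (18) ⊆ (234, 54). Containment (⊆): since 18 | 234 and 18 | 54 (234 = 18·13, 54 = 18·3), every Z-linear combination of 234 and 54 is divisible by 18, so (234, 54) ⊆ (18). Therefore (234, 54) = (18), d = 18.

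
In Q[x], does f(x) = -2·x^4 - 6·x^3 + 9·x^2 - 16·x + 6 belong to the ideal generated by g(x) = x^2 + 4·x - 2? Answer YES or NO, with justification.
YES

In Q[x] the ideal (g) consists of all multiples of g, so f ∈ (g) iff g | f, i.e. iff the remainder of f on division by g is 0. Divide f by g (g is monic, so eliminate the leading term of the running remainder at each step):
  leading term -2·x^4: subtract (-2·x^2)·g(x) = -2·x^4 - 8·x^3 + 4·x^2, leaving 2·x^3 + 5·x^2 - 16·x + 6
  leading term 2·x^3: subtract (2·x)·g(x) = 2·x^3 + 8·x^2 - 4·x, leaving -3·x^2 - 12·x + 6
  leading term -3·x^2: subtract (-3)·g(x) = -3·x^2 - 12·x + 6, leaving 0
The remainder is 0, so f(x) = g(x) · h(x) with h(x) = -2·x^2 + 2·x - 3. Hence g | f, i.e. f ∈ (g).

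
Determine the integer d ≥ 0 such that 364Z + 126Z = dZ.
In the PID Z, (a, b) is generated by gcd(a, b). Compute gcd(364, 126) with the extended Euclidean algorithm, tracking rows (r, s, t) with s·364 + t·126 = r:
  row A: (364, 1, 0)   [1·364 + 0·126 = 364]
  row B: (126, 0, 1)   [0·364 + 1·126 = 126]
  364 = 2·126 + 112   → row C = row A − 2·row B = (112, 1, −2)   [check: 1·364 − 2·126 = 112]
  126 = 1·112 + 14   → row D = row B − 1·row C = (14, −1, 3)   [check: −1·364 + 3·126 = 14]
  112 = 8·14 + 0   → remainder 0, stop. gcd = 14 (last nonzero row D).
So gcd(364, 126) = 14, with Bézout identity −1·364 + 3·126 = 14. Containment (⊇): the Bézout identity exhibits 14 as an element of (364, 126), giving (14) ⊆ (364, 126). Containment (⊆): since 14 | 364 and 14 | 126 (364 = 14·26, 126 = 14·9), every Z-linear combination of 364 and 126 is divisible by 14, so (364, 126) ⊆ (14). Therefore (364, 126) = (14), d = 14.

Final answer: (364, 126) = (14); d = 14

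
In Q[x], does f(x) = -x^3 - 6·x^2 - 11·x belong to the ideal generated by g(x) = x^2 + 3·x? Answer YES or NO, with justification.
In Q[x] the ideal (g) consists of all multiples of g, so f ∈ (g) iff g | f, i.e. iff the remainder of f on division by g is 0. Divide f by g (g is monic, so eliminate the leading term of the running remainder at each step):
  leading term -x^3: subtract (-x)·g(x) = -x^3 - 3·x^2, leaving -3·x^2 - 11·x
  leading term -3·x^2: subtract (-3)·g(x) = -3·x^2 - 9·x, leaving -2·x
The remainder r(x) = -2·x ≠ 0 (and deg r < deg g), so g ∤ f, i.e. f ∉ (g).

Final answer: NO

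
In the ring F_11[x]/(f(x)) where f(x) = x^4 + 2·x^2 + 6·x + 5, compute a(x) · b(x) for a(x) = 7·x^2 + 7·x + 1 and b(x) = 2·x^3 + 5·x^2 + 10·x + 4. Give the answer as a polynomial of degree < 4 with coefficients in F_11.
a · b ≡ 2·x^3 + 9·x^2 + 4·x + 1 (mod f(x))

Multiply as integer polynomials: a · b = 14·x^5 + 49·x^4 + 107·x^3 + 103·x^2 + 38·x + 4. Reducing coefficients mod 11: a · b ≡ 3·x^5 + 5·x^4 + 8·x^3 + 4·x^2 + 5·x + 4. Now divide by f(x) = x^4 + 2·x^2 + 6·x + 5 in F_11[x], eliminating the leading term at each step:
  leading term 3·x^5: subtract (3·x)·f(x) = 3·x^5 + 6·x^3 + 7·x^2 + 4·x, leaving 5·x^4 + 2·x^3 + 8·x^2 + x + 4 (coefficients mod 11)
  leading term 5·x^4: subtract (5)·f(x) = 5·x^4 + 10·x^2 + 8·x + 3, leaving 2·x^3 + 9·x^2 + 4·x + 1 (coefficients mod 11)
The degree is now < 4, so this is the remainder. Hence a · b ≡ 2·x^3 + 9·x^2 + 4·x + 1 in F_11[x]/(f).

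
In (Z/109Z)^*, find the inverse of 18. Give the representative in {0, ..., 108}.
Apply the extended Euclidean algorithm to (109, 18), tracking rows (r, s, t) with s·109 + t·18 = r. Each division r_prev = q·r_cur + r_new produces the new row as (previous row) − q·(current row):
  row A: (109, 1, 0)   [1·109 + 0·18 = 109]
  row B: (18, 0, 1)   [0·109 + 1·18 = 18]
  109 = 6·18 + 1   → row C = row A − 6·row B = (1, 1, −6)   [check: 1·109 − 6·18 = 1]
  18 = 18·1 + 0   → remainder 0, stop. gcd = 1 (last nonzero row C).
The gcd is 1, so 18 is invertible mod 109. The last nonzero row gives 1·109 − 6·18 = 1, so t = −6. So 18^(−1) ≡ −6 ≡ 103 (mod 109). Verify: 18 · 103 = 1854 ≡ 1 (mod 109). ✓

Final answer: 18^(−1) ≡ 103 (mod 109)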